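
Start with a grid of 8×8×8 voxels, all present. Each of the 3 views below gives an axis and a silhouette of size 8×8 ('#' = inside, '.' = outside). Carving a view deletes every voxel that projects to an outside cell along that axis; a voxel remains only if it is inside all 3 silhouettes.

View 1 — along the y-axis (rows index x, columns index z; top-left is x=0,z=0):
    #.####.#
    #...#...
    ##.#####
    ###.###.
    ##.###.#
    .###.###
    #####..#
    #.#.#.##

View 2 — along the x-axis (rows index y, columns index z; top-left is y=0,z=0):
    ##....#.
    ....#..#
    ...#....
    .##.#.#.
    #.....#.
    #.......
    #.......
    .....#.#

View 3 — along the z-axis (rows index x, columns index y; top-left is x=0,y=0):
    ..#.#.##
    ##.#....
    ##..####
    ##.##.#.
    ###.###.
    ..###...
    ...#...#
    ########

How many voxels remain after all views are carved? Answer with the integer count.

59 voxels

start: 8×8×8 = 512 voxels
after view 1 [y-axis, 44 of 64 cells solid] → remaining = 352
after view 2 [x-axis, 16 of 64 cells solid] → remaining = 91
after view 3 [z-axis, 37 of 64 cells solid] → remaining = 59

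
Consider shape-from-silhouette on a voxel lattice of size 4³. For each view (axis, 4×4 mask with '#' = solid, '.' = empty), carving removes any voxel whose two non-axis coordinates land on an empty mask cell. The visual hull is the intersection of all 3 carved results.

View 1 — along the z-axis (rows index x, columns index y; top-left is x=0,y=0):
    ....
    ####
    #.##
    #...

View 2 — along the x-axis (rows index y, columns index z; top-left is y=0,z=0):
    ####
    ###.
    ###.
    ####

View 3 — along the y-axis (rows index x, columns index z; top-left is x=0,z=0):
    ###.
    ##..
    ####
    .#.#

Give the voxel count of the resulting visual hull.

full grid |V| = 64
carve view 1 (along z, XY-mask fill 8/16): 32 voxels remain
carve view 2 (along x, YZ-mask fill 14/16): 29 voxels remain
carve view 3 (along y, XZ-mask fill 11/16): 21 voxels remain

|visual hull| = 21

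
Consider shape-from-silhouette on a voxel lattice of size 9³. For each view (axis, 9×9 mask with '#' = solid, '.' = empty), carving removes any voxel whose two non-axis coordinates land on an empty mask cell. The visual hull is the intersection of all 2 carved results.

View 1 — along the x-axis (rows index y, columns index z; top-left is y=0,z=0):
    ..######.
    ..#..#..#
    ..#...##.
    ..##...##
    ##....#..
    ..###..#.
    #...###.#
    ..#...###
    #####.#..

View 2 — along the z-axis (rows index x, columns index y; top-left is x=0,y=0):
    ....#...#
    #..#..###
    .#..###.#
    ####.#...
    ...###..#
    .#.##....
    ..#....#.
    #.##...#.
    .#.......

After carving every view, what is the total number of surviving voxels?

start: 9×9×9 = 729 voxels
step 1: project along x, AND mask (38/81) → |grid| = 342
step 2: project along z, AND mask (31/81) → |grid| = 129

voxel count = 129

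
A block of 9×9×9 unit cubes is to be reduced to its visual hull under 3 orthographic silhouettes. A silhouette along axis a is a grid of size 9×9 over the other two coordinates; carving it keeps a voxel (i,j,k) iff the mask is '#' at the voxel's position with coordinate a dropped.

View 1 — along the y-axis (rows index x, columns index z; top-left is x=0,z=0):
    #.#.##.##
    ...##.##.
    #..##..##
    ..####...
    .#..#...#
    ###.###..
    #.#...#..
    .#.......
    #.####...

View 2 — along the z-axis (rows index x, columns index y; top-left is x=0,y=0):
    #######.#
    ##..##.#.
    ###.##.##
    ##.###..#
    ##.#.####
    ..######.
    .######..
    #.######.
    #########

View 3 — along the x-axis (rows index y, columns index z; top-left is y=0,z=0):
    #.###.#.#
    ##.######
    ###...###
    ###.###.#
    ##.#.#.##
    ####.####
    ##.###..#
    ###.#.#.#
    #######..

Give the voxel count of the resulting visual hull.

start: 9×9×9 = 729 voxels
step 1: project along y, AND mask (37/81) → |grid| = 333
step 2: project along z, AND mask (61/81) → |grid| = 254
step 3: project along x, AND mask (60/81) → |grid| = 190

190 voxels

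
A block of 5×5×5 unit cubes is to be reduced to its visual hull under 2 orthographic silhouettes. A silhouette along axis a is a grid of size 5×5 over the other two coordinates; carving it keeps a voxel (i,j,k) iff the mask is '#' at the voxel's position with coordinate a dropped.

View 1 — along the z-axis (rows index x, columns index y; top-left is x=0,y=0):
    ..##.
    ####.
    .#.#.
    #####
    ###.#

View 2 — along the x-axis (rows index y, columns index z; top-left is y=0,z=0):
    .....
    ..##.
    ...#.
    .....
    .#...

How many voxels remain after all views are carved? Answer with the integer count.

full grid |V| = 125
step 1: project along z, AND mask (17/25) → |grid| = 85
step 2: project along x, AND mask (4/25) → |grid| = 14

voxel count = 14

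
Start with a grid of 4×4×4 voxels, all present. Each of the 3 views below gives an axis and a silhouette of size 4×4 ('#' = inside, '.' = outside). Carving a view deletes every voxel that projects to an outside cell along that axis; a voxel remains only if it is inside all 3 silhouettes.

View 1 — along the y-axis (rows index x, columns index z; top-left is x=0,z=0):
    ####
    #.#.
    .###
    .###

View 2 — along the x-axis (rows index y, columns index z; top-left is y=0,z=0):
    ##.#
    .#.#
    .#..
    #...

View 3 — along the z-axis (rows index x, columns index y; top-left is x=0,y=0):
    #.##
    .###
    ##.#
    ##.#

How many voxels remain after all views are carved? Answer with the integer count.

voxel count = 14

start: 4×4×4 = 64 voxels
V1 y: intersect with XZ mask (12 set) -- 48 left
V2 x: intersect with YZ mask (7 set) -- 19 left
V3 z: intersect with XY mask (12 set) -- 14 left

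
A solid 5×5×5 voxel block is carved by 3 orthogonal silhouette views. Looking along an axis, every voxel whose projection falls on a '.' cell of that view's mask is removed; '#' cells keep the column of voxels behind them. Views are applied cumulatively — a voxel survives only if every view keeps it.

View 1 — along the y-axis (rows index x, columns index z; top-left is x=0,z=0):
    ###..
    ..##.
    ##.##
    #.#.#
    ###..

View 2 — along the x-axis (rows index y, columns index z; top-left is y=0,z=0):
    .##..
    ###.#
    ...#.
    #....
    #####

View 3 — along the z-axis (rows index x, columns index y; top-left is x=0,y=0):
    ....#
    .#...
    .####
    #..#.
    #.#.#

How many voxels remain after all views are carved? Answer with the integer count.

voxel count = 20

start: 5×5×5 = 125 voxels
V1 y: intersect with XZ mask (15 set) -- 75 left
V2 x: intersect with YZ mask (13 set) -- 41 left
V3 z: intersect with XY mask (11 set) -- 20 left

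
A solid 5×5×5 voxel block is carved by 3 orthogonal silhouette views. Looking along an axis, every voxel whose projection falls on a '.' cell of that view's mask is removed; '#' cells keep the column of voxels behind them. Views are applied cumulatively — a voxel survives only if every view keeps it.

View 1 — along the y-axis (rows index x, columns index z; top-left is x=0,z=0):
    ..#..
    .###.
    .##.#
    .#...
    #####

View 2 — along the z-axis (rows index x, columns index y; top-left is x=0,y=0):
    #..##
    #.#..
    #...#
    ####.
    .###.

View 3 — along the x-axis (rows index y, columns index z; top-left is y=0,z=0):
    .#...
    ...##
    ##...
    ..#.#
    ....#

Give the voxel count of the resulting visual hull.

|visual hull| = 13

initial block: 5^3 = 125
carve view 1 (along y, XZ-mask fill 13/25): 65 voxels remain
carve view 2 (along z, XY-mask fill 14/25): 34 voxels remain
carve view 3 (along x, YZ-mask fill 8/25): 13 voxels remain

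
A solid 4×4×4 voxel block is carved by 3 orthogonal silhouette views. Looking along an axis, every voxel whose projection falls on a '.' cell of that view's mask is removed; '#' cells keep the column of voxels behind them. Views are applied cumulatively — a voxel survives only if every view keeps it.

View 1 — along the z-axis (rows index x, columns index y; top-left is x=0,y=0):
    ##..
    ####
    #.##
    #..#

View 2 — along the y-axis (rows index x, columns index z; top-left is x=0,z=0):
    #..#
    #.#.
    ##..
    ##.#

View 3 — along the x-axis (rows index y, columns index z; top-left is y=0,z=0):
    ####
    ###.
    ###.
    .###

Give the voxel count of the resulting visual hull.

initial block: 4^3 = 64
after view 1 [z-axis, 11 of 16 cells solid] → remaining = 44
after view 2 [y-axis, 9 of 16 cells solid] → remaining = 24
after view 3 [x-axis, 13 of 16 cells solid] → remaining = 20

voxel count = 20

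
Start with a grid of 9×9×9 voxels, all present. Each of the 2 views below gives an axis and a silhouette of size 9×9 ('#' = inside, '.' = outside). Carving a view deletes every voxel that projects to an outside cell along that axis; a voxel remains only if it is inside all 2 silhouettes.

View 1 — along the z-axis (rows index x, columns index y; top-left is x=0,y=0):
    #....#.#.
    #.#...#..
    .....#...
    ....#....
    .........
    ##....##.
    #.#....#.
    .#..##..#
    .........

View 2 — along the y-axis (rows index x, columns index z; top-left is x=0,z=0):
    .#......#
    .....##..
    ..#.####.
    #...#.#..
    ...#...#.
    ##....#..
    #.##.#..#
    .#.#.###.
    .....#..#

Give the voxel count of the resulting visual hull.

voxel count = 67

start: 9×9×9 = 729 voxels
V1 z: intersect with XY mask (19 set) -- 171 left
V2 y: intersect with XZ mask (29 set) -- 67 left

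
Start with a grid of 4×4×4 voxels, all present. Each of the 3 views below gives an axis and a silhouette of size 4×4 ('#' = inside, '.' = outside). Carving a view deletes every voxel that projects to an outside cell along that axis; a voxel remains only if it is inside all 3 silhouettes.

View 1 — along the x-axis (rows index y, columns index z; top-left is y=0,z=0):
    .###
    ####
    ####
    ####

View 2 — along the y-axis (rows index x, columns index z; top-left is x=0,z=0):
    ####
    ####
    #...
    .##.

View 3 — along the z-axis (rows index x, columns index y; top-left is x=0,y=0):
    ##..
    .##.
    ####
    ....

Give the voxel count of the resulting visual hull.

start: 4×4×4 = 64 voxels
V1 x: intersect with YZ mask (15 set) -- 60 left
V2 y: intersect with XZ mask (11 set) -- 41 left
V3 z: intersect with XY mask (8 set) -- 18 left

remaining voxels: 18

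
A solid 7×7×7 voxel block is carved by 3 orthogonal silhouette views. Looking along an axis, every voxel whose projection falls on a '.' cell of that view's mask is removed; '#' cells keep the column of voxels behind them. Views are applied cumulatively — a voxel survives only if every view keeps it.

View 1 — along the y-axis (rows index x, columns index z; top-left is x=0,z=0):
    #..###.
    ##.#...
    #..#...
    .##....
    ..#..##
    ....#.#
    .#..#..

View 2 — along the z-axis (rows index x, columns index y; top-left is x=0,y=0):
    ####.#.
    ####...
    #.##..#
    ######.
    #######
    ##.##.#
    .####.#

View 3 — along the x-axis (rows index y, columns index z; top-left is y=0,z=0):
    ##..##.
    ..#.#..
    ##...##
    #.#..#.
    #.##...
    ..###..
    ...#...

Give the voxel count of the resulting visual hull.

start: 7×7×7 = 343 voxels
after view 1 [y-axis, 18 of 49 cells solid] → remaining = 126
after view 2 [z-axis, 36 of 49 cells solid] → remaining = 93
after view 3 [x-axis, 20 of 49 cells solid] → remaining = 37

voxel count = 37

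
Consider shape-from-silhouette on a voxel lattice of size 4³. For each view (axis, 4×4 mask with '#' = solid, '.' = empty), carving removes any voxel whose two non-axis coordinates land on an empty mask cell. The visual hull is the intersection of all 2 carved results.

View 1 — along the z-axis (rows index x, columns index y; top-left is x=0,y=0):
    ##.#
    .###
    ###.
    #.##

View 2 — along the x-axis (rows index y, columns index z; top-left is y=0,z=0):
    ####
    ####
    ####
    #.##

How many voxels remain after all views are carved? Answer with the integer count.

start: 4×4×4 = 64 voxels
V1 z: intersect with XY mask (12 set) -- 48 left
V2 x: intersect with YZ mask (15 set) -- 45 left

remaining voxels: 45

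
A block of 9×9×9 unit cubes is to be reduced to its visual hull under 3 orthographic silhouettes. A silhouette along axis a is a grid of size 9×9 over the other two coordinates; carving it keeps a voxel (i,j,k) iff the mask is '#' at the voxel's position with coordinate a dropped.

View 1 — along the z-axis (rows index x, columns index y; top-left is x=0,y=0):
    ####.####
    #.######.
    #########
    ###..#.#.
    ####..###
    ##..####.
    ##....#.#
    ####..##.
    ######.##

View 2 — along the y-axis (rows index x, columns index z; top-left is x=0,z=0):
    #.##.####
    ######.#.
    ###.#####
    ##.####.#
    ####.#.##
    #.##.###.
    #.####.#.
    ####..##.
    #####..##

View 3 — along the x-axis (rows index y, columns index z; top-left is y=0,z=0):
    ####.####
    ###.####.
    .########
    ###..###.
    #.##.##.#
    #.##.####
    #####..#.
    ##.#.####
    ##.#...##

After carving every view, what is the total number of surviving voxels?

321 voxels

initial block: 9^3 = 729
carve view 1 (along z, XY-mask fill 60/81): 540 voxels remain
carve view 2 (along y, XZ-mask fill 61/81): 413 voxels remain
carve view 3 (along x, YZ-mask fill 60/81): 321 voxels remain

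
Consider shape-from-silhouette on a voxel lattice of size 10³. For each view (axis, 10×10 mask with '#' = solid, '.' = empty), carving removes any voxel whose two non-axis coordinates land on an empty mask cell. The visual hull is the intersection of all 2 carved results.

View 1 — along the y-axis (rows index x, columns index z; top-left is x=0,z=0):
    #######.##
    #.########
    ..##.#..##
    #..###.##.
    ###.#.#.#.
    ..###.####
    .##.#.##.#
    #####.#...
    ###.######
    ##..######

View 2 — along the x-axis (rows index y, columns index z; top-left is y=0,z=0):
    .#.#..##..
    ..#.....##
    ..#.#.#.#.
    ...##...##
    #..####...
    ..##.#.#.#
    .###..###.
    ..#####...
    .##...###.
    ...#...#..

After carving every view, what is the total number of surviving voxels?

remaining voxels: 308

start: 10×10×10 = 1000 voxels
carve view 1 (along y, XZ-mask fill 71/100): 710 voxels remain
carve view 2 (along x, YZ-mask fill 43/100): 308 voxels remain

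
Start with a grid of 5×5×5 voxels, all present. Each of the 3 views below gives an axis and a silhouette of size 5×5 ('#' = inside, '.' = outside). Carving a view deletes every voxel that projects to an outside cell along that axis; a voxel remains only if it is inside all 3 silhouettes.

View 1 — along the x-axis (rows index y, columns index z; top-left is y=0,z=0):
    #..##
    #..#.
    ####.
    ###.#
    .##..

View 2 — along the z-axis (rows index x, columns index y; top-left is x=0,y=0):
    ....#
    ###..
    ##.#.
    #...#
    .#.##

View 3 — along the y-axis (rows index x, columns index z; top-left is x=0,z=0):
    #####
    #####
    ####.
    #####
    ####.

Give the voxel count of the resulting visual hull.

start: 5×5×5 = 125 voxels
V1 x: intersect with YZ mask (15 set) -- 75 left
V2 z: intersect with XY mask (12 set) -- 33 left
V3 y: intersect with XZ mask (23 set) -- 30 left

voxel count = 30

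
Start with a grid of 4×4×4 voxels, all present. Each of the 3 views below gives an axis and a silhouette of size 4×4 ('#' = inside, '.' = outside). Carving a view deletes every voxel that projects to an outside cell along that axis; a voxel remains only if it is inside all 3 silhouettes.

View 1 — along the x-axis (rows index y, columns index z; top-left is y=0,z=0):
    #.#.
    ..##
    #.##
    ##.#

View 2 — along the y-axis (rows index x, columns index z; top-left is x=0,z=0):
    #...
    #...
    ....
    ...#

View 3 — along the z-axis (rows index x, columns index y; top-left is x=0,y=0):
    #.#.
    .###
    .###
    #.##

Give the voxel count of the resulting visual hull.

remaining voxels: 6

before carving: 64 voxels (4×4×4)
after view 1 [x-axis, 10 of 16 cells solid] → remaining = 40
after view 2 [y-axis, 3 of 16 cells solid] → remaining = 9
after view 3 [z-axis, 11 of 16 cells solid] → remaining = 6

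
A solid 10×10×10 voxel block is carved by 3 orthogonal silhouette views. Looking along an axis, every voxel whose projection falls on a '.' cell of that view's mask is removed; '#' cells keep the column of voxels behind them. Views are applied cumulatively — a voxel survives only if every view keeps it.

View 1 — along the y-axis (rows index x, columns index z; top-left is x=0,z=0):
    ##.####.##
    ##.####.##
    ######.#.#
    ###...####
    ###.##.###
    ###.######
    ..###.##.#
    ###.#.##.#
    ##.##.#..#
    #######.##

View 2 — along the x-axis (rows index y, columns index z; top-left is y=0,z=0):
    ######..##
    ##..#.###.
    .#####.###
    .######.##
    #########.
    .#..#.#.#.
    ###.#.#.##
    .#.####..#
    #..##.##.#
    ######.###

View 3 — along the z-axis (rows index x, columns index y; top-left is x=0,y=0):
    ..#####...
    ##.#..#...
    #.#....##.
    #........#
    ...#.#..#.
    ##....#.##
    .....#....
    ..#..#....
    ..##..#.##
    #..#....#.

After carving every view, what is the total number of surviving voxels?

initial block: 10^3 = 1000
  1. axis=1 (XZ plane), |mask|=76  ⇒  voxels=760
  2. axis=0 (YZ plane), |mask|=71  ⇒  voxels=549
  3. axis=2 (XY plane), |mask|=34  ⇒  voxels=191

remaining voxels: 191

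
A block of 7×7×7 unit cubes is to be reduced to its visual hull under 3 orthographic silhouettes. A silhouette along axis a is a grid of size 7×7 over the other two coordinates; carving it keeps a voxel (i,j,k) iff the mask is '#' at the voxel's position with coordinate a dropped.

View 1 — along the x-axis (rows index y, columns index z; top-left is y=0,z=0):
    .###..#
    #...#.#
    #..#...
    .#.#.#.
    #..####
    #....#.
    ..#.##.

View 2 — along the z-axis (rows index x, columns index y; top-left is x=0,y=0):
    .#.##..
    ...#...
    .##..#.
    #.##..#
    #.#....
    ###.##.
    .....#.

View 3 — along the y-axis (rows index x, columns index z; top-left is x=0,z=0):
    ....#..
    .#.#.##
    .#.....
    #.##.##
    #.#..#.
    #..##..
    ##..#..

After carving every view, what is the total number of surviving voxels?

remaining voxels: 26

before carving: 343 voxels (7×7×7)
  1. axis=0 (YZ plane), |mask|=22  ⇒  voxels=154
  2. axis=2 (XY plane), |mask|=19  ⇒  voxels=57
  3. axis=1 (XZ plane), |mask|=20  ⇒  voxels=26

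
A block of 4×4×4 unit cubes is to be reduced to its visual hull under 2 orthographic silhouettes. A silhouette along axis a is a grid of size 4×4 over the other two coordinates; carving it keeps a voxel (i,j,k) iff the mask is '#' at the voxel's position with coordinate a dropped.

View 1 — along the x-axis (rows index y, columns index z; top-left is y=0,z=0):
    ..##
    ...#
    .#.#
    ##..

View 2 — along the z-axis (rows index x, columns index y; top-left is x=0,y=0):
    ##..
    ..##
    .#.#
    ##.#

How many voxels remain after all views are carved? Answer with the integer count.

before carving: 64 voxels (4×4×4)
  1. axis=0 (YZ plane), |mask|=7  ⇒  voxels=28
  2. axis=2 (XY plane), |mask|=9  ⇒  voxels=15

remaining voxels: 15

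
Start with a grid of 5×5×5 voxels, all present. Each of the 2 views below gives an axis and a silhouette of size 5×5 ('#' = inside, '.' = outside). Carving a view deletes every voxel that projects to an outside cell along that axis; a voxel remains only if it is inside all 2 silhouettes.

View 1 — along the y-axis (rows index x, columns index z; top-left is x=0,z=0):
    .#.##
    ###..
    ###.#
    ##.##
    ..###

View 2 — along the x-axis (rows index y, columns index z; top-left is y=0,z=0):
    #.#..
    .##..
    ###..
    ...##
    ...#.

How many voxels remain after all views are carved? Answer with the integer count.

full grid |V| = 125
V1 y: intersect with XZ mask (17 set) -- 85 left
V2 x: intersect with YZ mask (10 set) -- 33 left

voxel count = 33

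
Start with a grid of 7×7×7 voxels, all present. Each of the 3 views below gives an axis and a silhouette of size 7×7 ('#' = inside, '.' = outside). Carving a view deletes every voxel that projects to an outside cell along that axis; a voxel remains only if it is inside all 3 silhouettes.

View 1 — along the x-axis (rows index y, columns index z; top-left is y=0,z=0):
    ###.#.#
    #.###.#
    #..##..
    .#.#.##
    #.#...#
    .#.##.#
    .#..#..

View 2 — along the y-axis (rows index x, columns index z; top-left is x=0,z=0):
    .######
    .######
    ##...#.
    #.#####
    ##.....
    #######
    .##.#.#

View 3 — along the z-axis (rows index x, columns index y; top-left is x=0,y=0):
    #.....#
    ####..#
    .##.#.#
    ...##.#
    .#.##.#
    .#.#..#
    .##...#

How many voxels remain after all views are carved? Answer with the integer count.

|visual hull| = 54

before carving: 343 voxels (7×7×7)
V1 x: intersect with YZ mask (26 set) -- 182 left
V2 y: intersect with XZ mask (34 set) -- 126 left
V3 z: intersect with XY mask (24 set) -- 54 left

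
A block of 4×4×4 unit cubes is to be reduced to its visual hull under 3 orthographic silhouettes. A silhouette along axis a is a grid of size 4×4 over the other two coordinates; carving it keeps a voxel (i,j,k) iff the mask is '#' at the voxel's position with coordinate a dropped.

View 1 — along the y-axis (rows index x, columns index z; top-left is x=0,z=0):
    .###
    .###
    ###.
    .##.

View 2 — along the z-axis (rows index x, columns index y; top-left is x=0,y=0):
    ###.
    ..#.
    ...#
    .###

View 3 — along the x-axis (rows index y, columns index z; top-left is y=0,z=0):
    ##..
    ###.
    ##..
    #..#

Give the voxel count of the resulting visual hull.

start: 4×4×4 = 64 voxels
step 1: project along y, AND mask (11/16) → |grid| = 44
step 2: project along z, AND mask (8/16) → |grid| = 21
step 3: project along x, AND mask (9/16) → |grid| = 9

9 voxels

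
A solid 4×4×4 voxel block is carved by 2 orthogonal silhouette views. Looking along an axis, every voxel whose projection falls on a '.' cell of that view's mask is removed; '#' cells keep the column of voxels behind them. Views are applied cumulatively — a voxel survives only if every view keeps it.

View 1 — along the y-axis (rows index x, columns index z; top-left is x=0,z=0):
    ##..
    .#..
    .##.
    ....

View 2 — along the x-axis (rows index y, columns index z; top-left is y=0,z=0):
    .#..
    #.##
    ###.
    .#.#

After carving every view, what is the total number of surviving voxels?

full grid |V| = 64
step 1: project along y, AND mask (5/16) → |grid| = 20
step 2: project along x, AND mask (9/16) → |grid| = 13

remaining voxels: 13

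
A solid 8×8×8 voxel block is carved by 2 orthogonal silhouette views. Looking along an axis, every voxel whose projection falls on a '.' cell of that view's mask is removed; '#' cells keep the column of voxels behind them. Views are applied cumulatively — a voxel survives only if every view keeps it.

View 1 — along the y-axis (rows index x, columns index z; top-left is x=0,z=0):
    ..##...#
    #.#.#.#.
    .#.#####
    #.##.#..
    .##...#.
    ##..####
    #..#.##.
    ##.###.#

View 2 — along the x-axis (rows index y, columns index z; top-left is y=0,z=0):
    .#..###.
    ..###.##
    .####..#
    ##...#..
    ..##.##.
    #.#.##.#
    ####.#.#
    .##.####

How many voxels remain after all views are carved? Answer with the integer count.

169 voxels

initial block: 8^3 = 512
carve view 1 (along y, XZ-mask fill 36/64): 288 voxels remain
carve view 2 (along x, YZ-mask fill 38/64): 169 voxels remain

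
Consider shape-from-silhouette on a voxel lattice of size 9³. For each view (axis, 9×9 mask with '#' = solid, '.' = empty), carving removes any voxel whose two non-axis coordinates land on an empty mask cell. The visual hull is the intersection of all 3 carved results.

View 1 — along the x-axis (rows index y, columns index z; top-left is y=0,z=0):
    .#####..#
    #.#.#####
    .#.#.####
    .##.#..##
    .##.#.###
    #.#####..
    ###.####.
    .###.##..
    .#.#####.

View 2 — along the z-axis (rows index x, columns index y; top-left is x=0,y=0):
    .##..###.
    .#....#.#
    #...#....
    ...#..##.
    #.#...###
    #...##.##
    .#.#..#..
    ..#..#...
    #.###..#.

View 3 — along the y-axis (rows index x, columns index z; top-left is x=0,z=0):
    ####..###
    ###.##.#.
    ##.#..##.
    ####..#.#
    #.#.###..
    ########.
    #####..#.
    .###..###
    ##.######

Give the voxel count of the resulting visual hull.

remaining voxels: 142

before carving: 729 voxels (9×9×9)
  1. axis=0 (YZ plane), |mask|=54  ⇒  voxels=486
  2. axis=2 (XY plane), |mask|=33  ⇒  voxels=198
  3. axis=1 (XZ plane), |mask|=57  ⇒  voxels=142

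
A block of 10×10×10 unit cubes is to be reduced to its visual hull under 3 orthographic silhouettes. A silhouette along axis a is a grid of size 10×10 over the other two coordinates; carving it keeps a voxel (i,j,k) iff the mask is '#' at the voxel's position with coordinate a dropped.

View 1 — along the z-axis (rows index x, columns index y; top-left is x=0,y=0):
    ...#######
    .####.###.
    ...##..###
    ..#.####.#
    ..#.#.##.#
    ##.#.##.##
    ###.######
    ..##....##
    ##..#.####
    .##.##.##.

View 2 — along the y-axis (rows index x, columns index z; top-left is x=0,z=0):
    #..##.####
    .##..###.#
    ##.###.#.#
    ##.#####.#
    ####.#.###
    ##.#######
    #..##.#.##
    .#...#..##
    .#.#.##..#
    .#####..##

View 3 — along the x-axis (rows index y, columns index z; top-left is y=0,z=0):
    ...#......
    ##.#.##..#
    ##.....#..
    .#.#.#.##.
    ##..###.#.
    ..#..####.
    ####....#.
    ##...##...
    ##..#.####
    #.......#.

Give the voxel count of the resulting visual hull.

remaining voxels: 193

initial block: 10^3 = 1000
carve view 1 (along z, XY-mask fill 63/100): 630 voxels remain
carve view 2 (along y, XZ-mask fill 67/100): 424 voxels remain
carve view 3 (along x, YZ-mask fill 44/100): 193 voxels remain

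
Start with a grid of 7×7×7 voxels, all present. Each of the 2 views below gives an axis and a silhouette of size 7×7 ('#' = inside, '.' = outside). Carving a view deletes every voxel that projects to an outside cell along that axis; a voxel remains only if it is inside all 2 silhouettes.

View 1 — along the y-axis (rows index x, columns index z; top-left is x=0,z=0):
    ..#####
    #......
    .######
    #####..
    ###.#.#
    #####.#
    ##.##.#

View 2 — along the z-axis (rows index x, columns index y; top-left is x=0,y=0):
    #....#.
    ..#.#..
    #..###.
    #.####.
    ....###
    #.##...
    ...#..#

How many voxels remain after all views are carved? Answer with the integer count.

start: 7×7×7 = 343 voxels
step 1: project along y, AND mask (33/49) → |grid| = 231
step 2: project along z, AND mask (21/49) → |grid| = 104

|visual hull| = 104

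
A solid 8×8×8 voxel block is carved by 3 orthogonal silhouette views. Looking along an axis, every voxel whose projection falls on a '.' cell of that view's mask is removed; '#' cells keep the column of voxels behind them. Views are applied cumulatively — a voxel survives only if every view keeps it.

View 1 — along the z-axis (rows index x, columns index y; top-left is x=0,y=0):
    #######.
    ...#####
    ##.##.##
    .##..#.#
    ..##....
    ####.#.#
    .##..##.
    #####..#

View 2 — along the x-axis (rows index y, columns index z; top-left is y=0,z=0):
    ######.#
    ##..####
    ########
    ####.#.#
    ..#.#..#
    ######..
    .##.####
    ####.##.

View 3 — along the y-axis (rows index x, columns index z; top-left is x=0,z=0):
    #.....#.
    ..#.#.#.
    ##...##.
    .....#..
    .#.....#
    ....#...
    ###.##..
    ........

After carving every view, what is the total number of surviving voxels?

|visual hull| = 65

full grid |V| = 512
  1. axis=2 (XY plane), |mask|=40  ⇒  voxels=320
  2. axis=0 (YZ plane), |mask|=48  ⇒  voxels=244
  3. axis=1 (XZ plane), |mask|=18  ⇒  voxels=65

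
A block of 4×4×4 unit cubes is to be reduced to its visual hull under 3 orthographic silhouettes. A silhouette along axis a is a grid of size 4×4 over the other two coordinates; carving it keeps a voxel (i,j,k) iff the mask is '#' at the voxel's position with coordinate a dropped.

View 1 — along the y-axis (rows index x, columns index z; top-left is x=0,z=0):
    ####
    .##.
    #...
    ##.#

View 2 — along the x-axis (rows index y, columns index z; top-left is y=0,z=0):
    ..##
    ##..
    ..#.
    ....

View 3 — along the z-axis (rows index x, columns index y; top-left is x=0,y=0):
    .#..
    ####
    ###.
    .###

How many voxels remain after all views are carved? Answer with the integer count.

initial block: 4^3 = 64
carve view 1 (along y, XZ-mask fill 10/16): 40 voxels remain
carve view 2 (along x, YZ-mask fill 5/16): 12 voxels remain
carve view 3 (along z, XY-mask fill 11/16): 8 voxels remain

remaining voxels: 8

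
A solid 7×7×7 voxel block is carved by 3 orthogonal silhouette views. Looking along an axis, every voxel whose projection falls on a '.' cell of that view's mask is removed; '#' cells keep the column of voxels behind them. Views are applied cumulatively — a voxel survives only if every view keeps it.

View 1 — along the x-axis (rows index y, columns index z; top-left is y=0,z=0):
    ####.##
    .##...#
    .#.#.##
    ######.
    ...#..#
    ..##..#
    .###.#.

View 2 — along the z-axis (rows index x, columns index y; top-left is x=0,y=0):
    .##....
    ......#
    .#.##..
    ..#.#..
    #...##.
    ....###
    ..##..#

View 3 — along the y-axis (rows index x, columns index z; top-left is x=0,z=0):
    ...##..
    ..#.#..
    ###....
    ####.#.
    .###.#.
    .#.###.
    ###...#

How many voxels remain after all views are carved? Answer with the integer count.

30 voxels

before carving: 343 voxels (7×7×7)
carve view 1 (along x, YZ-mask fill 28/49): 196 voxels remain
carve view 2 (along z, XY-mask fill 17/49): 62 voxels remain
carve view 3 (along y, XZ-mask fill 24/49): 30 voxels remain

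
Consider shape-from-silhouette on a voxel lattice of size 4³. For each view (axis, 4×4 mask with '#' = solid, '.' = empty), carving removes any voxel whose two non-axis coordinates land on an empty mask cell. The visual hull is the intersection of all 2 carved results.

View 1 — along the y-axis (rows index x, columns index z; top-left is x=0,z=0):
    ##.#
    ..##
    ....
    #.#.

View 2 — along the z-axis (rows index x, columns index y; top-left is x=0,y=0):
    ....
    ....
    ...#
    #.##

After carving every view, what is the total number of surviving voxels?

before carving: 64 voxels (4×4×4)
V1 y: intersect with XZ mask (7 set) -- 28 left
V2 z: intersect with XY mask (4 set) -- 6 left

|visual hull| = 6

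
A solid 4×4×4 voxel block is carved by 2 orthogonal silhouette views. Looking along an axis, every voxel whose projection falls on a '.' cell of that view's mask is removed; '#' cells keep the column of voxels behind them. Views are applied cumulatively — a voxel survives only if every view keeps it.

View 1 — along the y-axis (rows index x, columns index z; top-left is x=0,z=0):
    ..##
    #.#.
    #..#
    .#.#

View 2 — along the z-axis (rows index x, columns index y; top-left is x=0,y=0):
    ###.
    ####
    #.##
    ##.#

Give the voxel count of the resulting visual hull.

26 voxels

start: 4×4×4 = 64 voxels
step 1: project along y, AND mask (8/16) → |grid| = 32
step 2: project along z, AND mask (13/16) → |grid| = 26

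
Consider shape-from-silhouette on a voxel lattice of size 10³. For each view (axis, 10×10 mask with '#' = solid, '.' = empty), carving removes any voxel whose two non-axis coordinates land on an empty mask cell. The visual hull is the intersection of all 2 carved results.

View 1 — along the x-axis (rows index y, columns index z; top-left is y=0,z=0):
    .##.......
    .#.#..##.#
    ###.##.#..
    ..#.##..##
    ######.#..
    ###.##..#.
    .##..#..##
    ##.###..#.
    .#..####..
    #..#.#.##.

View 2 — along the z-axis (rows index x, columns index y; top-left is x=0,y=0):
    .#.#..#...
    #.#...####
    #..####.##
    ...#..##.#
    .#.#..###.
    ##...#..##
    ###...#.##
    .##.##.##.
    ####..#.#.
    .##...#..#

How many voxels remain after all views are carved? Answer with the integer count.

before carving: 1000 voxels (10×10×10)
  1. axis=0 (YZ plane), |mask|=52  ⇒  voxels=520
  2. axis=2 (XY plane), |mask|=52  ⇒  voxels=261

voxel count = 261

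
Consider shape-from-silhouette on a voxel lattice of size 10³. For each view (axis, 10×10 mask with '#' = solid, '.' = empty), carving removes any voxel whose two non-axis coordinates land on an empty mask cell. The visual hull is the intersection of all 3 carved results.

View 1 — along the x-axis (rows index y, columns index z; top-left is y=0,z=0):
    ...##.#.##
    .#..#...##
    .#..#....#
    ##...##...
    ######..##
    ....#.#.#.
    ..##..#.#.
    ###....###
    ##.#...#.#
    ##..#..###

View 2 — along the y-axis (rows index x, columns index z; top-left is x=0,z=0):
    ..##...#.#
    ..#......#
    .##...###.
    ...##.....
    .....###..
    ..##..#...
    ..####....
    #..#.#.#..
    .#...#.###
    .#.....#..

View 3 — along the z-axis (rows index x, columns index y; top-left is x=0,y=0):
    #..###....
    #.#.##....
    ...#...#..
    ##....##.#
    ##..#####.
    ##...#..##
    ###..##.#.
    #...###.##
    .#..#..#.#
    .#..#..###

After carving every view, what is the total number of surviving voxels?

voxel count = 71

start: 10×10×10 = 1000 voxels
  1. axis=0 (YZ plane), |mask|=48  ⇒  voxels=480
  2. axis=1 (XZ plane), |mask|=34  ⇒  voxels=146
  3. axis=2 (XY plane), |mask|=48  ⇒  voxels=71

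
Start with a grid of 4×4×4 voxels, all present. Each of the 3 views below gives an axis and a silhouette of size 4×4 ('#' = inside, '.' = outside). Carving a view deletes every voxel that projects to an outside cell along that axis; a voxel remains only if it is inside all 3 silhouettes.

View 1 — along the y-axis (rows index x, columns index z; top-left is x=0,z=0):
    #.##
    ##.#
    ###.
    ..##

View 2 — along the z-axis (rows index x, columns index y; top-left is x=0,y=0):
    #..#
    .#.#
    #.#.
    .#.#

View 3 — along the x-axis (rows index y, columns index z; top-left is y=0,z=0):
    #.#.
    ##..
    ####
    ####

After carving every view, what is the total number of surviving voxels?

|visual hull| = 17

before carving: 64 voxels (4×4×4)
  1. axis=1 (XZ plane), |mask|=11  ⇒  voxels=44
  2. axis=2 (XY plane), |mask|=8  ⇒  voxels=22
  3. axis=0 (YZ plane), |mask|=12  ⇒  voxels=17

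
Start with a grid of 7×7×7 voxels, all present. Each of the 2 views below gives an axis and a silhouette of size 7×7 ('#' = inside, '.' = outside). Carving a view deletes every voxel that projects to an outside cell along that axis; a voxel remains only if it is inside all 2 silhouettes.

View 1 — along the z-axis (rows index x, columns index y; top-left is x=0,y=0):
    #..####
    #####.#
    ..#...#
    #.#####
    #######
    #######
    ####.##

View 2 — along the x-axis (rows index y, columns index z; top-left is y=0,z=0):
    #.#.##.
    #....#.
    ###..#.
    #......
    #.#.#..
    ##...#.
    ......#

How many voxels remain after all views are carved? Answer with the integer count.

99 voxels

initial block: 7^3 = 343
  1. axis=2 (XY plane), |mask|=39  ⇒  voxels=273
  2. axis=0 (YZ plane), |mask|=18  ⇒  voxels=99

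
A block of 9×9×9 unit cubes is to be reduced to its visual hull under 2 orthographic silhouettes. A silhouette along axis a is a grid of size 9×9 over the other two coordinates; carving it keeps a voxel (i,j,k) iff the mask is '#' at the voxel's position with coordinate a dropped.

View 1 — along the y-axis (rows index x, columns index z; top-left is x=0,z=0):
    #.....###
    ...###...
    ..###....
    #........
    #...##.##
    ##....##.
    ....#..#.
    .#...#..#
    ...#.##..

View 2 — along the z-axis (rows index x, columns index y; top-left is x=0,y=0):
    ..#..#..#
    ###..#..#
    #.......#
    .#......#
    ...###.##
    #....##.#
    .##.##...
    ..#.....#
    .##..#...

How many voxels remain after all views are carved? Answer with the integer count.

full grid |V| = 729
after view 1 [y-axis, 28 of 81 cells solid] → remaining = 252
after view 2 [z-axis, 30 of 81 cells solid] → remaining = 99

voxel count = 99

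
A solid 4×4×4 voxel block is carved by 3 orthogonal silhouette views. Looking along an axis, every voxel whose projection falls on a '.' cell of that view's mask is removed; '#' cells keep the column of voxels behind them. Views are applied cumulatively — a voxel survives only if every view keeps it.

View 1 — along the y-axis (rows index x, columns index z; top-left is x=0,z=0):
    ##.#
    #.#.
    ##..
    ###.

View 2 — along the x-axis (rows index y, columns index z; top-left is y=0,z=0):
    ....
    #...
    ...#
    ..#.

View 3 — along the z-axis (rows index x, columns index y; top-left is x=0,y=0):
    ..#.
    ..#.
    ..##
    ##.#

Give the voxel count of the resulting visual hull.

voxel count = 3

start: 4×4×4 = 64 voxels
V1 y: intersect with XZ mask (10 set) -- 40 left
V2 x: intersect with YZ mask (3 set) -- 7 left
V3 z: intersect with XY mask (7 set) -- 3 left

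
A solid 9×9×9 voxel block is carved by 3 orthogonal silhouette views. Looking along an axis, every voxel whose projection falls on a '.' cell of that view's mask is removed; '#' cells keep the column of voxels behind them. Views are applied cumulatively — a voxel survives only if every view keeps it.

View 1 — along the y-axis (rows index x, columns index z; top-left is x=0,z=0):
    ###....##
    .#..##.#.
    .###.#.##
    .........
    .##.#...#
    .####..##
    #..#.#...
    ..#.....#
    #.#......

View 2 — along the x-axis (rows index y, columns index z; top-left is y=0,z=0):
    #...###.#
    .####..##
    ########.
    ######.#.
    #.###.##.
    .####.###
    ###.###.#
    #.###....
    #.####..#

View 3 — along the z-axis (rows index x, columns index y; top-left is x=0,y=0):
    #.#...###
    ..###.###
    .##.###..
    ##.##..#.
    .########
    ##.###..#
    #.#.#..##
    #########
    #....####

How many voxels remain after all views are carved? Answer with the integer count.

start: 9×9×9 = 729 voxels
after view 1 [y-axis, 32 of 81 cells solid] → remaining = 288
after view 2 [x-axis, 56 of 81 cells solid] → remaining = 202
after view 3 [z-axis, 54 of 81 cells solid] → remaining = 138

138 voxels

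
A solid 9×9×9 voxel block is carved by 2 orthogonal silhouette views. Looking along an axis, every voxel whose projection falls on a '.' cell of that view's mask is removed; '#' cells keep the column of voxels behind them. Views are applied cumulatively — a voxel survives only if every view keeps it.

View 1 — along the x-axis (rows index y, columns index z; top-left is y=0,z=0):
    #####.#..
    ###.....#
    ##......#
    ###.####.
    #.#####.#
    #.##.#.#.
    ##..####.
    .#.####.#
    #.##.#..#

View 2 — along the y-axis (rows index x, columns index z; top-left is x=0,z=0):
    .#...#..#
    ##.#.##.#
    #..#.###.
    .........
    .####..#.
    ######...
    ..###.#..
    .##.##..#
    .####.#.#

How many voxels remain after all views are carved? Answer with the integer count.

221 voxels

start: 9×9×9 = 729 voxels
after view 1 [x-axis, 49 of 81 cells solid] → remaining = 441
after view 2 [y-axis, 40 of 81 cells solid] → remaining = 221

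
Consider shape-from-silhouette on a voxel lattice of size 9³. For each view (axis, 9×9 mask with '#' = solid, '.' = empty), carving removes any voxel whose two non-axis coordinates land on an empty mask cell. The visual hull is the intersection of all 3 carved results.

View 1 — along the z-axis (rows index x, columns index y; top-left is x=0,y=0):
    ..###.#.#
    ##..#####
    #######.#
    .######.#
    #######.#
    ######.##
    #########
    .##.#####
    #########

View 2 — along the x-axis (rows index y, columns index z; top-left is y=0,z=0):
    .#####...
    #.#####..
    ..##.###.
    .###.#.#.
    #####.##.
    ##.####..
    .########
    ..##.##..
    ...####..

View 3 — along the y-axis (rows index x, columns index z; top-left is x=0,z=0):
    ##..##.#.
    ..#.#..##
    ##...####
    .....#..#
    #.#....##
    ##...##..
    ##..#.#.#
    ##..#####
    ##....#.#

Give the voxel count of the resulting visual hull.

voxel count = 162

initial block: 9^3 = 729
[1] z-view keeps 68 columns → grid now 612
[2] x-view keeps 50 columns → grid now 384
[3] y-view keeps 41 columns → grid now 162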